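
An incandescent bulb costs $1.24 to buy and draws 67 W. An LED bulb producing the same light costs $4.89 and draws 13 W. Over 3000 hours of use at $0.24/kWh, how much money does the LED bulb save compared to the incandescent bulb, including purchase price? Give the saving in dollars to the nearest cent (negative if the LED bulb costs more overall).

$35.23

incandescent bulb: $1.24 + (67/1000) kW × 3000 h × $0.24 = $1.24 + $48.24 = $49.48
LED bulb: $4.89 + (13/1000) kW × 3000 h × $0.24 = $4.89 + $9.36 = $14.25
Saving = $49.48 − $14.25 = $35.23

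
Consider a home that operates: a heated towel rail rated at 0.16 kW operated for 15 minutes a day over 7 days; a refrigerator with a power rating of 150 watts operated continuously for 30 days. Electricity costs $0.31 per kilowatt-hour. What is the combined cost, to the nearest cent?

heated towel rail: Runtime = 15 min × 7 = 105 min = 1.75 h
heated towel rail: 0.16 kW × 1.75 h = 0.28 kWh
refrigerator: Runtime = 24 h × 30 = 720 h
refrigerator: 0.15 kW × 720 h = 108 kWh
Total energy = 108.28 kWh
Cost = 108.28 × $0.31 = $33.57

$33.57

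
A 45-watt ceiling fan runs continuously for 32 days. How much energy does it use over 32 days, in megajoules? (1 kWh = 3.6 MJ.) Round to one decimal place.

124.4 MJ

Runtime = 24 h × 32 = 768 h
Energy = 0.045 kW × 768 h = 34.56 kWh
= 34.56 × 3.6 MJ = 124.4 MJ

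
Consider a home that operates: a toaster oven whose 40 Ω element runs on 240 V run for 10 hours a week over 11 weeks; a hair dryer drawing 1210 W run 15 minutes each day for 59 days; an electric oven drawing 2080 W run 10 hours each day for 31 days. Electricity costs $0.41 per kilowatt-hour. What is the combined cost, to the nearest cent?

toaster oven: Power = V²/R = 240²/40 = 1440 W = 1.44 kW
toaster oven: Runtime = 10 h/week × 11 weeks = 110 h
toaster oven: 1.44 kW × 110 h = 158.4 kWh
hair dryer: Runtime = 15 min × 59 = 885 min = 14.75 h
hair dryer: 1.21 kW × 14.75 h = 17.8475 kWh
electric oven: Runtime = 10 h/day × 31 days = 310 h
electric oven: 2.08 kW × 310 h = 644.8 kWh
Total energy = 821.0475 kWh
Cost = 821.0475 × $0.41 = $336.63

$336.63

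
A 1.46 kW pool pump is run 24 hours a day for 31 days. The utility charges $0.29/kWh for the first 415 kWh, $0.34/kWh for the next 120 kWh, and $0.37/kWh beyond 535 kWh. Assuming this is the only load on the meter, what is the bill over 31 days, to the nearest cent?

Runtime = 24 h × 31 = 744 h
Energy = 1.46 kW × 744 h = 1086.24 kWh
Tier 1 (0–415 kWh): 415 × $0.29 = $120.35
Tier 2 (415–535 kWh): 120 × $0.34 = $40.8
Above 535 kWh: 551.24 × $0.37 = $203.9588
Bill = $365.11

$365.11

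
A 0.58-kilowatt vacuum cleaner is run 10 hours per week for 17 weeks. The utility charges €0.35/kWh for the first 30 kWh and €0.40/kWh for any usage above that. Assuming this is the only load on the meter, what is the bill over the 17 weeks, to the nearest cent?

Runtime = 10 h/week × 17 weeks = 170 h
Energy = 0.58 kW × 170 h = 98.6 kWh
Tier 1 (0–30 kWh): 30 × €0.35 = €10.5
Above 30 kWh: 68.6 × €0.40 = €27.44
Bill = €37.94

€37.94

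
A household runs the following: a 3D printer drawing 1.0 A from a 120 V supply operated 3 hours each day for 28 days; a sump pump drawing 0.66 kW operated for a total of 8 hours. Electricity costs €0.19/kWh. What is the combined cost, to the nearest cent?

3D printer: Power = 1.0 A × 120 V = 120 W = 0.12 kW
3D printer: Runtime = 3 h/day × 28 days = 84 h
3D printer: 0.12 kW × 84 h = 10.08 kWh
sump pump: 0.66 kW × 8 h = 5.28 kWh
Total energy = 15.36 kWh
Cost = 15.36 × €0.19 = €2.92

€2.92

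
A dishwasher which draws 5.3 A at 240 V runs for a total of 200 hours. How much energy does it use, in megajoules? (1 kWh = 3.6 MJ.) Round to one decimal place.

915.8 MJ

Power = 5.3 A × 240 V = 1272 W = 1.272 kW
Energy = 1.272 kW × 200 h = 254.4 kWh
= 254.4 × 3.6 MJ = 915.8 MJ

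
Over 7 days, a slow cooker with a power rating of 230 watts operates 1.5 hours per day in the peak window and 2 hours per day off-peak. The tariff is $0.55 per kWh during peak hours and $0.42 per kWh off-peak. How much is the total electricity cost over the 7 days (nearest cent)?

$2.68

Peak energy = 0.23 kW × 1.5 h × 7 = 2.415 kWh
Off-peak energy = 0.23 kW × 2 h × 7 = 3.22 kWh
Cost = 2.415 × $0.55 + 3.22 × $0.42 = $1.32825 + $1.3524 = $2.68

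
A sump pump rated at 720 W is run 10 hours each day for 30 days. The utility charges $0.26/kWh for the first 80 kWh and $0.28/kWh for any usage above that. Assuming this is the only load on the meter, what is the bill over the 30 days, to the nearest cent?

Runtime = 10 h/day × 30 days = 300 h
Energy = 0.72 kW × 300 h = 216 kWh
Tier 1 (0–80 kWh): 80 × $0.26 = $20.8
Above 80 kWh: 136 × $0.28 = $38.08
Bill = $58.88

$58.88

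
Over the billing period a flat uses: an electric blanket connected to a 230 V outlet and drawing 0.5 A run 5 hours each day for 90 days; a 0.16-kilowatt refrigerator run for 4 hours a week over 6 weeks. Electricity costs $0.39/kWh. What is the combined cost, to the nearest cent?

electric blanket: Power = 0.5 A × 230 V = 115 W = 0.115 kW
electric blanket: Runtime = 5 h/day × 90 days = 450 h
electric blanket: 0.115 kW × 450 h = 51.75 kWh
refrigerator: Runtime = 4 h/week × 6 weeks = 24 h
refrigerator: 0.16 kW × 24 h = 3.84 kWh
Total energy = 55.59 kWh
Cost = 55.59 × $0.39 = $21.68

$21.68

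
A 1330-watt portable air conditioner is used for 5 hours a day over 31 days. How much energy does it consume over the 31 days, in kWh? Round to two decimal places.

206.15 kWh

Runtime = 5 h/day × 31 days = 155 h
Energy = 1.33 kW × 155 h = 206.15 kWh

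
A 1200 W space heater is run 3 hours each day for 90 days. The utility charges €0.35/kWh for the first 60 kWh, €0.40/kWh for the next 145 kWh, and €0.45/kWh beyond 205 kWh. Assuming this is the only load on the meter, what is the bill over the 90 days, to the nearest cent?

Runtime = 3 h/day × 90 days = 270 h
Energy = 1.2 kW × 270 h = 324 kWh
Tier 1 (0–60 kWh): 60 × €0.35 = €21
Tier 2 (60–205 kWh): 145 × €0.40 = €58
Above 205 kWh: 119 × €0.45 = €53.55
Bill = €132.55

€132.55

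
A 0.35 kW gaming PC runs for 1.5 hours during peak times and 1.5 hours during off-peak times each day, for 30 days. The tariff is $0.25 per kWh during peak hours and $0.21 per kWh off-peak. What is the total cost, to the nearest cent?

Peak energy = 0.35 kW × 1.5 h × 30 = 15.75 kWh
Off-peak energy = 0.35 kW × 1.5 h × 30 = 15.75 kWh
Cost = 15.75 × $0.25 + 15.75 × $0.21 = $3.9375 + $3.3075 = $7.25

$7.25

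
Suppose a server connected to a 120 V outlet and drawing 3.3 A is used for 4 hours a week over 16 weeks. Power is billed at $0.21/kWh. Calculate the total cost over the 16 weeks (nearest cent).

$5.32

Power = 3.3 A × 120 V = 396 W = 0.396 kW
Runtime = 4 h/week × 16 weeks = 64 h
Energy = 0.396 kW × 64 h = 25.344 kWh
Cost = 25.344 kWh × $0.21/kWh = $5.32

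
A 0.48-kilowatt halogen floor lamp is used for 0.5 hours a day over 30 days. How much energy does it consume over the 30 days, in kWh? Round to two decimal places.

Runtime = 0.5 h/day × 30 days = 15 h
Energy = 0.48 kW × 15 h = 7.2 kWh

7.20 kWh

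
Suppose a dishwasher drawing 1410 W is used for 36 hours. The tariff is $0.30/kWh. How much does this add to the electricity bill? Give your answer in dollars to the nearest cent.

$15.23

Energy = 1.41 kW × 36 h = 50.76 kWh
Cost = 50.76 kWh × $0.30/kWh = $15.23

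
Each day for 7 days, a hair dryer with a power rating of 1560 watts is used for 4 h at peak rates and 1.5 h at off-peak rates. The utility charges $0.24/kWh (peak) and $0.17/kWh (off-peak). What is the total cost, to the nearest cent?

Peak energy = 1.56 kW × 4 h × 7 = 43.68 kWh
Off-peak energy = 1.56 kW × 1.5 h × 7 = 16.38 kWh
Cost = 43.68 × $0.24 + 16.38 × $0.17 = $10.4832 + $2.7846 = $13.27

$13.27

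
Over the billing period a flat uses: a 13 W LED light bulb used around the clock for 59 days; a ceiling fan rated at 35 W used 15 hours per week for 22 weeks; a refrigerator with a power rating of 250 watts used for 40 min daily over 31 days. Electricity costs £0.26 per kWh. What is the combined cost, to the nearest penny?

LED light bulb: Runtime = 24 h × 59 = 1416 h
LED light bulb: 0.013 kW × 1416 h = 18.408 kWh
ceiling fan: Runtime = 15 h/week × 22 weeks = 330 h
ceiling fan: 0.035 kW × 330 h = 11.55 kWh
refrigerator: Runtime = 40 min × 31 = 1240 min = 20.666666… h
refrigerator: 0.25 kW × 20.666666… h = 5.166666… kWh
Total energy = 35.124666… kWh
Cost = 35.124666… × £0.26 = £9.13

£9.13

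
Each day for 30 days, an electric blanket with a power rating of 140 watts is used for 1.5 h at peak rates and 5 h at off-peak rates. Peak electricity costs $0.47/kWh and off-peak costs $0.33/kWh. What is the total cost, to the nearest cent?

$9.89

Peak energy = 0.14 kW × 1.5 h × 30 = 6.3 kWh
Off-peak energy = 0.14 kW × 5 h × 30 = 21 kWh
Cost = 6.3 × $0.47 + 21 × $0.33 = $2.961 + $6.93 = $9.89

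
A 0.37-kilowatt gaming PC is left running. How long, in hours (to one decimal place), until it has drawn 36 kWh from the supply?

97.3 h

Hours = 36 kWh ÷ 0.37 kW = 97.3 h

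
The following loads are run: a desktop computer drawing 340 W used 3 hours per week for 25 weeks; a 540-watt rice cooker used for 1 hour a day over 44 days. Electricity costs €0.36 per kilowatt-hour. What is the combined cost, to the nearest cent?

€17.73

desktop computer: Runtime = 3 h/week × 25 weeks = 75 h
desktop computer: 0.34 kW × 75 h = 25.5 kWh
rice cooker: Runtime = 1 h/day × 44 days = 44 h
rice cooker: 0.54 kW × 44 h = 23.76 kWh
Total energy = 49.26 kWh
Cost = 49.26 × €0.36 = €17.73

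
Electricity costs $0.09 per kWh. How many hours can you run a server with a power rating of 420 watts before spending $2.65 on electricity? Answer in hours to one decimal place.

70.1 h

Energy available = $2.65 ÷ $0.09/kWh = 29.4444 kWh
Hours = 29.4444 kWh ÷ 0.42 kW = 70.1 h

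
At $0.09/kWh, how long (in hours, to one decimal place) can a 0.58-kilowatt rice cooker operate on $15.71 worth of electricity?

301.0 h

Energy available = $15.71 ÷ $0.09/kWh = 174.5556 kWh
Hours = 174.5556 kWh ÷ 0.58 kW = 301.0 h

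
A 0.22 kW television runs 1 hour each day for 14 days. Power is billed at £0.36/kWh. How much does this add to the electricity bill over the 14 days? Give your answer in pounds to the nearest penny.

£1.11

Runtime = 1 h/day × 14 days = 14 h
Energy = 0.22 kW × 14 h = 3.08 kWh
Cost = 3.08 kWh × £0.36/kWh = £1.11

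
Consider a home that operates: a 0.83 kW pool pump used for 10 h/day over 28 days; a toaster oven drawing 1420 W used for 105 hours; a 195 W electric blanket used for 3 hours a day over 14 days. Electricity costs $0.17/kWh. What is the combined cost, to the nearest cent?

$66.25

pool pump: Runtime = 10 h/day × 28 days = 280 h
pool pump: 0.83 kW × 280 h = 232.4 kWh
toaster oven: 1.42 kW × 105 h = 149.1 kWh
electric blanket: Runtime = 3 h/day × 14 days = 42 h
electric blanket: 0.195 kW × 42 h = 8.19 kWh
Total energy = 389.69 kWh
Cost = 389.69 × $0.17 = $66.25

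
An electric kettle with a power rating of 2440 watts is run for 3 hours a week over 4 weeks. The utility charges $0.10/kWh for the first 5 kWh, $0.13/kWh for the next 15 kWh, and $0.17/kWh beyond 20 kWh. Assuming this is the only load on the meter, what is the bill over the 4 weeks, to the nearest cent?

$4.03

Runtime = 3 h/week × 4 weeks = 12 h
Energy = 2.44 kW × 12 h = 29.28 kWh
Tier 1 (0–5 kWh): 5 × $0.10 = $0.5
Tier 2 (5–20 kWh): 15 × $0.13 = $1.95
Above 20 kWh: 9.28 × $0.17 = $1.5776
Bill = $4.03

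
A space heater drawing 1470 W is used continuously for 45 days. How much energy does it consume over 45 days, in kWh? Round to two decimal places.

1587.60 kWh

Runtime = 24 h × 45 = 1080 h
Energy = 1.47 kW × 1080 h = 1587.6 kWh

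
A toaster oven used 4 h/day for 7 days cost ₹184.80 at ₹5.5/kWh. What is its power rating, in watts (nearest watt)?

Energy = ₹184.80 ÷ ₹5.5/kWh = 33.6 kWh
Runtime = 4 h/day × 7 days = 28 h
Power = 33.6 kWh ÷ 28 h = 1.2 kW = 1200 W

1200 W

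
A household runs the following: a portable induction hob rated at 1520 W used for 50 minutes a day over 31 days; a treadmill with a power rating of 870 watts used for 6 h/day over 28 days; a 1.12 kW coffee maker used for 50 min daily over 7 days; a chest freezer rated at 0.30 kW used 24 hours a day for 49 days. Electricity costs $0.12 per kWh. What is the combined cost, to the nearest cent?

portable induction hob: Runtime = 50 min × 31 = 1550 min = 25.833333… h
portable induction hob: 1.52 kW × 25.833333… h = 39.266666… kWh
treadmill: Runtime = 6 h/day × 28 days = 168 h
treadmill: 0.87 kW × 168 h = 146.16 kWh
coffee maker: Runtime = 50 min × 7 = 350 min = 5.833333… h
coffee maker: 1.12 kW × 5.833333… h = 6.533333… kWh
chest freezer: Runtime = 24 h × 49 = 1176 h
chest freezer: 0.3 kW × 1176 h = 352.8 kWh
Total energy = 544.76 kWh
Cost = 544.76 × $0.12 = $65.37

$65.37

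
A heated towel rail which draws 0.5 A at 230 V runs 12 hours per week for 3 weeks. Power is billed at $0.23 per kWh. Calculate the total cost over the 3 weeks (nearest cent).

Power = 0.5 A × 230 V = 115 W = 0.115 kW
Runtime = 12 h/week × 3 weeks = 36 h
Energy = 0.115 kW × 36 h = 4.14 kWh
Cost = 4.14 kWh × $0.23/kWh = $0.95

$0.95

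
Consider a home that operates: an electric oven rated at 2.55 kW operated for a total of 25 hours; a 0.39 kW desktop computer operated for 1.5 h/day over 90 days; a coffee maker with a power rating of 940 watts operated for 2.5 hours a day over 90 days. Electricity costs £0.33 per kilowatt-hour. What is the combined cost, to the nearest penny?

£108.21

electric oven: 2.55 kW × 25 h = 63.75 kWh
desktop computer: Runtime = 1.5 h/day × 90 days = 135 h
desktop computer: 0.39 kW × 135 h = 52.65 kWh
coffee maker: Runtime = 2.5 h/day × 90 days = 225 h
coffee maker: 0.94 kW × 225 h = 211.5 kWh
Total energy = 327.9 kWh
Cost = 327.9 × £0.33 = £108.21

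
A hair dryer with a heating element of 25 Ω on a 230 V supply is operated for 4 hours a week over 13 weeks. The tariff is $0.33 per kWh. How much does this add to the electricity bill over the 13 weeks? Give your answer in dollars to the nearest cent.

Power = V²/R = 230²/25 = 2116 W = 2.116 kW
Runtime = 4 h/week × 13 weeks = 52 h
Energy = 2.116 kW × 52 h = 110.032 kWh
Cost = 110.032 kWh × $0.33/kWh = $36.31

$36.31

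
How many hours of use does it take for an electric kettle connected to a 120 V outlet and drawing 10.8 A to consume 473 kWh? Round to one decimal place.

Power = 10.8 A × 120 V = 1296 W = 1.296 kW
Hours = 473 kWh ÷ 1.296 kW = 365.0 h

365.0 h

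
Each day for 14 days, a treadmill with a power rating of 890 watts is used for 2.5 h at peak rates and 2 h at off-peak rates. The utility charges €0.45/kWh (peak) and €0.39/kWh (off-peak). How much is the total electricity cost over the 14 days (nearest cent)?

€23.74

Peak energy = 0.89 kW × 2.5 h × 14 = 31.15 kWh
Off-peak energy = 0.89 kW × 2 h × 14 = 24.92 kWh
Cost = 31.15 × €0.45 + 24.92 × €0.39 = €14.0175 + €9.7188 = €23.74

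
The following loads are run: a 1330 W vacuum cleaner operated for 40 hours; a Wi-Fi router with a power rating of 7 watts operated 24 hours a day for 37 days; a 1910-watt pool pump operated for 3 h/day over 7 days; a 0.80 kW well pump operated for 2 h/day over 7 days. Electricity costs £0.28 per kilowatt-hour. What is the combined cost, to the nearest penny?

vacuum cleaner: 1.33 kW × 40 h = 53.2 kWh
Wi-Fi router: Runtime = 24 h × 37 = 888 h
Wi-Fi router: 0.007 kW × 888 h = 6.216 kWh
pool pump: Runtime = 3 h/day × 7 days = 21 h
pool pump: 1.91 kW × 21 h = 40.11 kWh
well pump: Runtime = 2 h/day × 7 days = 14 h
well pump: 0.8 kW × 14 h = 11.2 kWh
Total energy = 110.726 kWh
Cost = 110.726 × £0.28 = £31.00

£31.00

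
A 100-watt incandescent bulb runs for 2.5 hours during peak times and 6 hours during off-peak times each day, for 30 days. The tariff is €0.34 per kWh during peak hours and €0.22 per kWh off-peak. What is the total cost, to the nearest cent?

Peak energy = 0.1 kW × 2.5 h × 30 = 7.5 kWh
Off-peak energy = 0.1 kW × 6 h × 30 = 18 kWh
Cost = 7.5 × €0.34 + 18 × €0.22 = €2.55 + €3.96 = €6.51

€6.51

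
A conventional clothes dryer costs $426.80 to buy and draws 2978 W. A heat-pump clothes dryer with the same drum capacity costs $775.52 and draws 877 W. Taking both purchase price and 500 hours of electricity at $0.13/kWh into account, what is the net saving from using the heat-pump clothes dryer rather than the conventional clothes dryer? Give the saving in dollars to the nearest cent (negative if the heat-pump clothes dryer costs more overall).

-$212.16

conventional clothes dryer: $426.80 + (2978/1000) kW × 500 h × $0.13 = $426.80 + $193.57 = $620.37
heat-pump clothes dryer: $775.52 + (877/1000) kW × 500 h × $0.13 = $775.52 + $57.005 = $832.525
Saving = $620.37 − $832.525 = −$212.155 → -$212.16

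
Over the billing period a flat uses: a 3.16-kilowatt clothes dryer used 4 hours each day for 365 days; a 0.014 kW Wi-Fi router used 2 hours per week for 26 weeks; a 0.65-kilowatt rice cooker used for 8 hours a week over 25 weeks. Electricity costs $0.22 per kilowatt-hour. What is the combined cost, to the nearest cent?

$1043.75

clothes dryer: Runtime = 4 h/day × 365 days = 1460 h
clothes dryer: 3.16 kW × 1460 h = 4613.6 kWh
Wi-Fi router: Runtime = 2 h/week × 26 weeks = 52 h
Wi-Fi router: 0.014 kW × 52 h = 0.728 kWh
rice cooker: Runtime = 8 h/week × 25 weeks = 200 h
rice cooker: 0.65 kW × 200 h = 130 kWh
Total energy = 4744.328 kWh
Cost = 4744.328 × $0.22 = $1043.75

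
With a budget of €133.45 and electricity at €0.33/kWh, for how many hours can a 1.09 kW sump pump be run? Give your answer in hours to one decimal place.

Energy available = €133.45 ÷ €0.33/kWh = 404.3939 kWh
Hours = 404.3939 kWh ÷ 1.09 kW = 371.0 h

371.0 h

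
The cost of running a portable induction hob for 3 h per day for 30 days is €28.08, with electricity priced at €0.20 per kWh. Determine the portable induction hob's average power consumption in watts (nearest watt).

1560 W

Energy = €28.08 ÷ €0.20/kWh = 140.4 kWh
Runtime = 3 h/day × 30 days = 90 h
Power = 140.4 kWh ÷ 90 h = 1.56 kW = 1560 W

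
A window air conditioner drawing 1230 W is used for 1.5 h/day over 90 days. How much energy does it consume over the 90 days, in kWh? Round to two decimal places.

166.05 kWh

Runtime = 1.5 h/day × 90 days = 135 h
Energy = 1.23 kW × 135 h = 166.05 kWh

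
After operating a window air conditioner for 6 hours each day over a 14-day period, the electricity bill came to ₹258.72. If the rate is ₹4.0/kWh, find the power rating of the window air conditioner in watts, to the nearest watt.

Energy = ₹258.72 ÷ ₹4.0/kWh = 64.68 kWh
Runtime = 6 h/day × 14 days = 84 h
Power = 64.68 kWh ÷ 84 h = 0.77 kW = 770 W

770 W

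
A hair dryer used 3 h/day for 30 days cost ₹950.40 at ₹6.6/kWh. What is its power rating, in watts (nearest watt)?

1600 W

Energy = ₹950.40 ÷ ₹6.6/kWh = 144 kWh
Runtime = 3 h/day × 30 days = 90 h
Power = 144 kWh ÷ 90 h = 1.6 kW = 1600 W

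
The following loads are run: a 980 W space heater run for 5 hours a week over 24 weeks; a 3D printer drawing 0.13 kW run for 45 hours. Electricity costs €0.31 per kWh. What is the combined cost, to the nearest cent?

€38.27

space heater: Runtime = 5 h/week × 24 weeks = 120 h
space heater: 0.98 kW × 120 h = 117.6 kWh
3D printer: 0.13 kW × 45 h = 5.85 kWh
Total energy = 123.45 kWh
Cost = 123.45 × €0.31 = €38.27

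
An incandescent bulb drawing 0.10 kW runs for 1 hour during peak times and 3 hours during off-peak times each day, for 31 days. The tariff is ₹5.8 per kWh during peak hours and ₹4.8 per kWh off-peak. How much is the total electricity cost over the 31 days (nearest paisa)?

Peak energy = 0.1 kW × 1 h × 31 = 3.1 kWh
Off-peak energy = 0.1 kW × 3 h × 31 = 9.3 kWh
Cost = 3.1 × ₹5.8 + 9.3 × ₹4.8 = ₹17.98 + ₹44.64 = ₹62.62

₹62.62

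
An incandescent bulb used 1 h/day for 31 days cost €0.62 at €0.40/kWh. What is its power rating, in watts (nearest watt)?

Energy = €0.62 ÷ €0.40/kWh = 1.55 kWh
Runtime = 1 h/day × 31 days = 31 h
Power = 1.55 kWh ÷ 31 h = 0.05 kW = 50 W

50 W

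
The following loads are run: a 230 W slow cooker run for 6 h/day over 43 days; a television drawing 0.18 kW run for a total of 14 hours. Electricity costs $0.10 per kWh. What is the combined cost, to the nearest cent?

slow cooker: Runtime = 6 h/day × 43 days = 258 h
slow cooker: 0.23 kW × 258 h = 59.34 kWh
television: 0.18 kW × 14 h = 2.52 kWh
Total energy = 61.86 kWh
Cost = 61.86 × $0.10 = $6.19

$6.19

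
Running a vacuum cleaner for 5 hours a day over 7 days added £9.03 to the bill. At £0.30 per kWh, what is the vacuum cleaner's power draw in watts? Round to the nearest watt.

Energy = £9.03 ÷ £0.30/kWh = 30.1 kWh
Runtime = 5 h/day × 7 days = 35 h
Power = 30.1 kWh ÷ 35 h = 0.86 kW = 860 W

860 W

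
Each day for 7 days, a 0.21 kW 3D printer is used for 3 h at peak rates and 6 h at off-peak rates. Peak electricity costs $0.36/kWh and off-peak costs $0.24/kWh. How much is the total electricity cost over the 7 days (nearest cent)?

Peak energy = 0.21 kW × 3 h × 7 = 4.41 kWh
Off-peak energy = 0.21 kW × 6 h × 7 = 8.82 kWh
Cost = 4.41 × $0.36 + 8.82 × $0.24 = $1.5876 + $2.1168 = $3.70

$3.70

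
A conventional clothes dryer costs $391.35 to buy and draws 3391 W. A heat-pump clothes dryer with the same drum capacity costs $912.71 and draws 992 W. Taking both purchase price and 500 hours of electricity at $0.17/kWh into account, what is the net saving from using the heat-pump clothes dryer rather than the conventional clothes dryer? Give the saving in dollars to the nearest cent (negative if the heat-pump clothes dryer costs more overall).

conventional clothes dryer: $391.35 + (3391/1000) kW × 500 h × $0.17 = $391.35 + $288.235 = $679.585
heat-pump clothes dryer: $912.71 + (992/1000) kW × 500 h × $0.17 = $912.71 + $84.32 = $997.03
Saving = $679.585 − $997.03 = −$317.445 → -$317.45

-$317.45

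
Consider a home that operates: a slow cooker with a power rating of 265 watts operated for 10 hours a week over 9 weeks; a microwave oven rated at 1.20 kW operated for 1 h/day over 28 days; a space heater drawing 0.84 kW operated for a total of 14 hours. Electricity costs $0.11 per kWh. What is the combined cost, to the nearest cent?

$7.61

slow cooker: Runtime = 10 h/week × 9 weeks = 90 h
slow cooker: 0.265 kW × 90 h = 23.85 kWh
microwave oven: Runtime = 1 h/day × 28 days = 28 h
microwave oven: 1.2 kW × 28 h = 33.6 kWh
space heater: 0.84 kW × 14 h = 11.76 kWh
Total energy = 69.21 kWh
Cost = 69.21 × $0.11 = $7.61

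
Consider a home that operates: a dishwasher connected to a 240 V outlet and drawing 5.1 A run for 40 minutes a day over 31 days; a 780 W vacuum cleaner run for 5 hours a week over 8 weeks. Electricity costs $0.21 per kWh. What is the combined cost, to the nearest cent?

$11.86

dishwasher: Power = 5.1 A × 240 V = 1224 W = 1.224 kW
dishwasher: Runtime = 40 min × 31 = 1240 min = 20.666666… h
dishwasher: 1.224 kW × 20.666666… h = 25.296 kWh
vacuum cleaner: Runtime = 5 h/week × 8 weeks = 40 h
vacuum cleaner: 0.78 kW × 40 h = 31.2 kWh
Total energy = 56.496 kWh
Cost = 56.496 × $0.21 = $11.86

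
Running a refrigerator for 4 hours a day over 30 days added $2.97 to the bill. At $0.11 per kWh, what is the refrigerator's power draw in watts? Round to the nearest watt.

225 W

Energy = $2.97 ÷ $0.11/kWh = 27 kWh
Runtime = 4 h/day × 30 days = 120 h
Power = 27 kWh ÷ 120 h = 0.225 kW = 225 W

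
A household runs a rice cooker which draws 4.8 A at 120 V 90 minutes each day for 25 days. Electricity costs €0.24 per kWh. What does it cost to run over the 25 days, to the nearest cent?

€5.18

Power = 4.8 A × 120 V = 576 W = 0.576 kW
Runtime = 90 min × 25 = 2250 min = 37.5 h
Energy = 0.576 kW × 37.5 h = 21.6 kWh
Cost = 21.6 kWh × €0.24/kWh = €5.18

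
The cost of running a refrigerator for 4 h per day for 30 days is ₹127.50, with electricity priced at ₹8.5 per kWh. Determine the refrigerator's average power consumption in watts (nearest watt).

Energy = ₹127.50 ÷ ₹8.5/kWh = 15 kWh
Runtime = 4 h/day × 30 days = 120 h
Power = 15 kWh ÷ 120 h = 0.125 kW = 125 W

125 W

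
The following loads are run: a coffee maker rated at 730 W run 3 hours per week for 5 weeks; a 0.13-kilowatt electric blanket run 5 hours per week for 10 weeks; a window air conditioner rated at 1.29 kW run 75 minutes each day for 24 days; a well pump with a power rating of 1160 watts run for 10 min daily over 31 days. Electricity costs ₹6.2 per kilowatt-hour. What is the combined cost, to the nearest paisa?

coffee maker: Runtime = 3 h/week × 5 weeks = 15 h
coffee maker: 0.73 kW × 15 h = 10.95 kWh
electric blanket: Runtime = 5 h/week × 10 weeks = 50 h
electric blanket: 0.13 kW × 50 h = 6.5 kWh
window air conditioner: Runtime = 75 min × 24 = 1800 min = 30 h
window air conditioner: 1.29 kW × 30 h = 38.7 kWh
well pump: Runtime = 10 min × 31 = 310 min = 5.166666… h
well pump: 1.16 kW × 5.166666… h = 5.993333… kWh
Total energy = 62.143333… kWh
Cost = 62.143333… × ₹6.2 = ₹385.29

₹385.29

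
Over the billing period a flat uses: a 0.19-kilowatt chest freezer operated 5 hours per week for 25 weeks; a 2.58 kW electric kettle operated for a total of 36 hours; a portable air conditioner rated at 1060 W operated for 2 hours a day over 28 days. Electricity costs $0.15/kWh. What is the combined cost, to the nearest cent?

$26.40

chest freezer: Runtime = 5 h/week × 25 weeks = 125 h
chest freezer: 0.19 kW × 125 h = 23.75 kWh
electric kettle: 2.58 kW × 36 h = 92.88 kWh
portable air conditioner: Runtime = 2 h/day × 28 days = 56 h
portable air conditioner: 1.06 kW × 56 h = 59.36 kWh
Total energy = 175.99 kWh
Cost = 175.99 × $0.15 = $26.40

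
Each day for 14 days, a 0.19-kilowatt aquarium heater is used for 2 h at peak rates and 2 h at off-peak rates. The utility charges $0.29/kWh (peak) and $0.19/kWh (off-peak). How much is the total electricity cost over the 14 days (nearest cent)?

Peak energy = 0.19 kW × 2 h × 14 = 5.32 kWh
Off-peak energy = 0.19 kW × 2 h × 14 = 5.32 kWh
Cost = 5.32 × $0.29 + 5.32 × $0.19 = $1.5428 + $1.0108 = $2.55

$2.55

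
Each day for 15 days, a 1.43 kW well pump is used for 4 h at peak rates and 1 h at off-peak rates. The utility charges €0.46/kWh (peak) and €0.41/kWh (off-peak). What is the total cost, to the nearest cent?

Peak energy = 1.43 kW × 4 h × 15 = 85.8 kWh
Off-peak energy = 1.43 kW × 1 h × 15 = 21.45 kWh
Cost = 85.8 × €0.46 + 21.45 × €0.41 = €39.468 + €8.7945 = €48.26

€48.26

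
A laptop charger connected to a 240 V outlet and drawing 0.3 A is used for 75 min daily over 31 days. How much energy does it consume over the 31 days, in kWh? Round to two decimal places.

2.79 kWh

Power = 0.3 A × 240 V = 72 W = 0.072 kW
Runtime = 75 min × 31 = 2325 min = 38.75 h
Energy = 0.072 kW × 38.75 h = 2.79 kWh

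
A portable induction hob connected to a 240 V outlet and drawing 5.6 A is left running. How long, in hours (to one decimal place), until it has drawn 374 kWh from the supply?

278.3 h

Power = 5.6 A × 240 V = 1344 W = 1.344 kW
Hours = 374 kWh ÷ 1.344 kW = 278.3 h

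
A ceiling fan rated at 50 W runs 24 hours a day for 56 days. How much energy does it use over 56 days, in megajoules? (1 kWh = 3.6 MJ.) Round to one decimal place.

241.9 MJ

Runtime = 24 h × 56 = 1344 h
Energy = 0.05 kW × 1344 h = 67.2 kWh
= 67.2 × 3.6 MJ = 241.9 MJ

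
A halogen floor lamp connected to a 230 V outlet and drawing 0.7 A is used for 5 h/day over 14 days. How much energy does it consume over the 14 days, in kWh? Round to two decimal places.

11.27 kWh

Power = 0.7 A × 230 V = 161 W = 0.161 kW
Runtime = 5 h/day × 14 days = 70 h
Energy = 0.161 kW × 70 h = 11.27 kWh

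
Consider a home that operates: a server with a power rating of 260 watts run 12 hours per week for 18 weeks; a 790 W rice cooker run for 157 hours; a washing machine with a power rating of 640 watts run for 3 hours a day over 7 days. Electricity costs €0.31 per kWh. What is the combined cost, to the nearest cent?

server: Runtime = 12 h/week × 18 weeks = 216 h
server: 0.26 kW × 216 h = 56.16 kWh
rice cooker: 0.79 kW × 157 h = 124.03 kWh
washing machine: Runtime = 3 h/day × 7 days = 21 h
washing machine: 0.64 kW × 21 h = 13.44 kWh
Total energy = 193.63 kWh
Cost = 193.63 × €0.31 = €60.03

€60.03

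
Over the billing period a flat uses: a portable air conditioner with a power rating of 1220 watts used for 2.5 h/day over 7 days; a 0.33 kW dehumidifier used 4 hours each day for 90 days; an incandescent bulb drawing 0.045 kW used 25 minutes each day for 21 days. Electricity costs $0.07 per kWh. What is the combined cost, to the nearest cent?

$9.84

portable air conditioner: Runtime = 2.5 h/day × 7 days = 17.5 h
portable air conditioner: 1.22 kW × 17.5 h = 21.35 kWh
dehumidifier: Runtime = 4 h/day × 90 days = 360 h
dehumidifier: 0.33 kW × 360 h = 118.8 kWh
incandescent bulb: Runtime = 25 min × 21 = 525 min = 8.75 h
incandescent bulb: 0.045 kW × 8.75 h = 0.39375 kWh
Total energy = 140.54375 kWh
Cost = 140.54375 × $0.07 = $9.84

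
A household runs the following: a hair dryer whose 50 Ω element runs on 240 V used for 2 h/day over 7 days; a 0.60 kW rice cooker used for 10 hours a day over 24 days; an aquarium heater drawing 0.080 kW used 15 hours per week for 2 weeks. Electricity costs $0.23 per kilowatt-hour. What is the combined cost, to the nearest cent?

hair dryer: Power = V²/R = 240²/50 = 1152 W = 1.152 kW
hair dryer: Runtime = 2 h/day × 7 days = 14 h
hair dryer: 1.152 kW × 14 h = 16.128 kWh
rice cooker: Runtime = 10 h/day × 24 days = 240 h
rice cooker: 0.6 kW × 240 h = 144 kWh
aquarium heater: Runtime = 15 h/week × 2 weeks = 30 h
aquarium heater: 0.08 kW × 30 h = 2.4 kWh
Total energy = 162.528 kWh
Cost = 162.528 × $0.23 = $37.38

$37.38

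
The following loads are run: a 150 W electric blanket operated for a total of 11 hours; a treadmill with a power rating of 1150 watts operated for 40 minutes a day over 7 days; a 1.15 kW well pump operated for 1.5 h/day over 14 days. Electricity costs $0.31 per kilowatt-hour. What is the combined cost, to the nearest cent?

$9.66

electric blanket: 0.15 kW × 11 h = 1.65 kWh
treadmill: Runtime = 40 min × 7 = 280 min = 4.666666… h
treadmill: 1.15 kW × 4.666666… h = 5.366666… kWh
well pump: Runtime = 1.5 h/day × 14 days = 21 h
well pump: 1.15 kW × 21 h = 24.15 kWh
Total energy = 31.166666… kWh
Cost = 31.166666… × $0.31 = $9.66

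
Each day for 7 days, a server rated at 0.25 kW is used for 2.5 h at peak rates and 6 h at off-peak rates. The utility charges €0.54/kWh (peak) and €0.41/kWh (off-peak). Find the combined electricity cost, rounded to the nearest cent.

€6.67

Peak energy = 0.25 kW × 2.5 h × 7 = 4.375 kWh
Off-peak energy = 0.25 kW × 6 h × 7 = 10.5 kWh
Cost = 4.375 × €0.54 + 10.5 × €0.41 = €2.3625 + €4.305 = €6.67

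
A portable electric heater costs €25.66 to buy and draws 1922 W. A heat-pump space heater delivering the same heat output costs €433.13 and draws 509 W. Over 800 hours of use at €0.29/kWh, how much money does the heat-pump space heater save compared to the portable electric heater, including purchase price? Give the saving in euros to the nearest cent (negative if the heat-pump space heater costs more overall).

portable electric heater: €25.66 + (1922/1000) kW × 800 h × €0.29 = €25.66 + €445.904 = €471.564
heat-pump space heater: €433.13 + (509/1000) kW × 800 h × €0.29 = €433.13 + €118.088 = €551.218
Saving = €471.564 − €551.218 = −€79.654 → -€79.65

-€79.65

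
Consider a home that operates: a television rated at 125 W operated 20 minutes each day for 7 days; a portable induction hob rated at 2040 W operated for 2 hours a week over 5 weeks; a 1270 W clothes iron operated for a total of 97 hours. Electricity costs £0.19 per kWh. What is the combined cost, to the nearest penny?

television: Runtime = 20 min × 7 = 140 min = 2.333333… h
television: 0.125 kW × 2.333333… h = 0.291666… kWh
portable induction hob: Runtime = 2 h/week × 5 weeks = 10 h
portable induction hob: 2.04 kW × 10 h = 20.4 kWh
clothes iron: 1.27 kW × 97 h = 123.19 kWh
Total energy = 143.881666… kWh
Cost = 143.881666… × £0.19 = £27.34

£27.34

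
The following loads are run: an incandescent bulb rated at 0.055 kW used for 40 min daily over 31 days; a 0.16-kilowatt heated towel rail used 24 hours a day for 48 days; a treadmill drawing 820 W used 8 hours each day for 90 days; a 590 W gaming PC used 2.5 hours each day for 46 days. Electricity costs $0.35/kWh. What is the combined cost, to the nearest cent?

incandescent bulb: Runtime = 40 min × 31 = 1240 min = 20.666666… h
incandescent bulb: 0.055 kW × 20.666666… h = 1.136666… kWh
heated towel rail: Runtime = 24 h × 48 = 1152 h
heated towel rail: 0.16 kW × 1152 h = 184.32 kWh
treadmill: Runtime = 8 h/day × 90 days = 720 h
treadmill: 0.82 kW × 720 h = 590.4 kWh
gaming PC: Runtime = 2.5 h/day × 46 days = 115 h
gaming PC: 0.59 kW × 115 h = 67.85 kWh
Total energy = 843.706666… kWh
Cost = 843.706666… × $0.35 = $295.30

$295.30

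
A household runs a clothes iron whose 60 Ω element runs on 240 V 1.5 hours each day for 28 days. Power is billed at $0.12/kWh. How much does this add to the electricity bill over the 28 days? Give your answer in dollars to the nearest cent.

$4.84

Power = V²/R = 240²/60 = 960 W = 0.96 kW
Runtime = 1.5 h/day × 28 days = 42 h
Energy = 0.96 kW × 42 h = 40.32 kWh
Cost = 40.32 kWh × $0.12/kWh = $4.84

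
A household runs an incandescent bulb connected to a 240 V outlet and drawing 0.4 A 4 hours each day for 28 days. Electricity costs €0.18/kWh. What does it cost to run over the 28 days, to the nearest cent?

€1.94

Power = 0.4 A × 240 V = 96 W = 0.096 kW
Runtime = 4 h/day × 28 days = 112 h
Energy = 0.096 kW × 112 h = 10.752 kWh
Cost = 10.752 kWh × €0.18/kWh = €1.94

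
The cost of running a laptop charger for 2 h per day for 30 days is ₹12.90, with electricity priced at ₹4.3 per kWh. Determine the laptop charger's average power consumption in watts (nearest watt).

Energy = ₹12.90 ÷ ₹4.3/kWh = 3 kWh
Runtime = 2 h/day × 30 days = 60 h
Power = 3 kWh ÷ 60 h = 0.05 kW = 50 W

50 W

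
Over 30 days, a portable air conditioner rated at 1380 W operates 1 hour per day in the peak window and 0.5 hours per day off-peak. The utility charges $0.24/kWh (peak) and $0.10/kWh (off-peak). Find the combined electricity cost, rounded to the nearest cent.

Peak energy = 1.38 kW × 1 h × 30 = 41.4 kWh
Off-peak energy = 1.38 kW × 0.5 h × 30 = 20.7 kWh
Cost = 41.4 × $0.24 + 20.7 × $0.10 = $9.936 + $2.07 = $12.01

$12.01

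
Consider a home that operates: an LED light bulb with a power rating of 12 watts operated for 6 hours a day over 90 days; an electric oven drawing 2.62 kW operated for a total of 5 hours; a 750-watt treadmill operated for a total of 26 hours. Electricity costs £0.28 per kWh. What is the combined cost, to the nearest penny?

£10.94

LED light bulb: Runtime = 6 h/day × 90 days = 540 h
LED light bulb: 0.012 kW × 540 h = 6.48 kWh
electric oven: 2.62 kW × 5 h = 13.1 kWh
treadmill: 0.75 kW × 26 h = 19.5 kWh
Total energy = 39.08 kWh
Cost = 39.08 × £0.28 = £10.94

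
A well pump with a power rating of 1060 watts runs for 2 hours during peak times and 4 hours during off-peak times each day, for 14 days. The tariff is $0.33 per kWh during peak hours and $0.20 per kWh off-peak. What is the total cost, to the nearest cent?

Peak energy = 1.06 kW × 2 h × 14 = 29.68 kWh
Off-peak energy = 1.06 kW × 4 h × 14 = 59.36 kWh
Cost = 29.68 × $0.33 + 59.36 × $0.20 = $9.7944 + $11.872 = $21.67

$21.67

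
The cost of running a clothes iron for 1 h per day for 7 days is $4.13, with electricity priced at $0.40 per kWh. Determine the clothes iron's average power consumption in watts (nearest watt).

1475 W

Energy = $4.13 ÷ $0.40/kWh = 10.325 kWh
Runtime = 1 h/day × 7 days = 7 h
Power = 10.325 kWh ÷ 7 h = 1.475 kW = 1475 W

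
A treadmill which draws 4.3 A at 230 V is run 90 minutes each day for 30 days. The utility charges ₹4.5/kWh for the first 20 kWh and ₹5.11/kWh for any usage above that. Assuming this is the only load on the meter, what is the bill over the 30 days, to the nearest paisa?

₹215.22

Power = 4.3 A × 230 V = 989 W = 0.989 kW
Runtime = 90 min × 30 = 2700 min = 45 h
Energy = 0.989 kW × 45 h = 44.505 kWh
Tier 1 (0–20 kWh): 20 × ₹4.5 = ₹90
Above 20 kWh: 24.505 × ₹5.11 = ₹125.22055
Bill = ₹215.22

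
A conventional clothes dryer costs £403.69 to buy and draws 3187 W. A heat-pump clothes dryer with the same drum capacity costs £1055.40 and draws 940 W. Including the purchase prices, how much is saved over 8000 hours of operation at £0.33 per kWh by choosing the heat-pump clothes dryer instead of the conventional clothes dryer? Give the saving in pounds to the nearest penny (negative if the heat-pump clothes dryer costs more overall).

conventional clothes dryer: £403.69 + (3187/1000) kW × 8000 h × £0.33 = £403.69 + £8413.68 = £8817.37
heat-pump clothes dryer: £1055.40 + (940/1000) kW × 8000 h × £0.33 = £1055.40 + £2481.6 = £3537
Saving = £8817.37 − £3537 = £5280.37

£5280.37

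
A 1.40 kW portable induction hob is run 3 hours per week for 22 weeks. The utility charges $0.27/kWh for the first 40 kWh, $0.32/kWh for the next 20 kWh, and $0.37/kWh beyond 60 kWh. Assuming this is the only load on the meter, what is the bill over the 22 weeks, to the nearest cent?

Runtime = 3 h/week × 22 weeks = 66 h
Energy = 1.4 kW × 66 h = 92.4 kWh
Tier 1 (0–40 kWh): 40 × $0.27 = $10.8
Tier 2 (40–60 kWh): 20 × $0.32 = $6.4
Above 60 kWh: 32.4 × $0.37 = $11.988
Bill = $29.19

$29.19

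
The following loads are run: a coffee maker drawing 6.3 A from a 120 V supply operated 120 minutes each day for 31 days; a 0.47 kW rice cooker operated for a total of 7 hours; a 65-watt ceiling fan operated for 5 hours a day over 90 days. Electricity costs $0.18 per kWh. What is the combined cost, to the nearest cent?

coffee maker: Power = 6.3 A × 120 V = 756 W = 0.756 kW
coffee maker: Runtime = 120 min × 31 = 3720 min = 62 h
coffee maker: 0.756 kW × 62 h = 46.872 kWh
rice cooker: 0.47 kW × 7 h = 3.29 kWh
ceiling fan: Runtime = 5 h/day × 90 days = 450 h
ceiling fan: 0.065 kW × 450 h = 29.25 kWh
Total energy = 79.412 kWh
Cost = 79.412 × $0.18 = $14.29

$14.29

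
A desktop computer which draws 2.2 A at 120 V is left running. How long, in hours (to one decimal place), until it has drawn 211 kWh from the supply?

Power = 2.2 A × 120 V = 264 W = 0.264 kW
Hours = 211 kWh ÷ 0.264 kW = 799.2 h

799.2 h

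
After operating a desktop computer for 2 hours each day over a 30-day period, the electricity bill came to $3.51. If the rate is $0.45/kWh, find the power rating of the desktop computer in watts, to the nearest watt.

Energy = $3.51 ÷ $0.45/kWh = 7.8 kWh
Runtime = 2 h/day × 30 days = 60 h
Power = 7.8 kWh ÷ 60 h = 0.13 kW = 130 W

130 W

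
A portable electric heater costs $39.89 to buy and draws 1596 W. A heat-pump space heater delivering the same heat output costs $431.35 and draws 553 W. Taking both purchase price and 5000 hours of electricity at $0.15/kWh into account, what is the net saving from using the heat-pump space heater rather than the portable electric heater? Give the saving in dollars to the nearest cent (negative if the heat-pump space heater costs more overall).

portable electric heater: $39.89 + (1596/1000) kW × 5000 h × $0.15 = $39.89 + $1197 = $1236.89
heat-pump space heater: $431.35 + (553/1000) kW × 5000 h × $0.15 = $431.35 + $414.75 = $846.1
Saving = $1236.89 − $846.1 = $390.79

$390.79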